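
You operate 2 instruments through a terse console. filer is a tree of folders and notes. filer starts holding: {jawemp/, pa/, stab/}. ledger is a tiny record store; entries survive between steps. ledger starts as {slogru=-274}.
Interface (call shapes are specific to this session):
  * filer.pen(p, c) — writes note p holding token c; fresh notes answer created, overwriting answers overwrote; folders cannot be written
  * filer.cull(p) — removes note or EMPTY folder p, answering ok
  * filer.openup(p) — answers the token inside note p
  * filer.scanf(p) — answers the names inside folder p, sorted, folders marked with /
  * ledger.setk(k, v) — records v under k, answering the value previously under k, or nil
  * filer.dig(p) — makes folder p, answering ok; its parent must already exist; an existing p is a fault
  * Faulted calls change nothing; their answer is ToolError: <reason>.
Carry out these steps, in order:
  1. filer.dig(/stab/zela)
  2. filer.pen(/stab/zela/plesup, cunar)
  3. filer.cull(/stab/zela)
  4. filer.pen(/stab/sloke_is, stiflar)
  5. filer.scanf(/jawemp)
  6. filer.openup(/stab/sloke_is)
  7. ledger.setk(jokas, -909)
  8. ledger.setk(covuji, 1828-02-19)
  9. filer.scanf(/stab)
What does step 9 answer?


Answer: [sloke_is, zela/]

Derivation:
==> dig(p: /stab/zela)
<== ok
==> pen(p: /stab/zela/plesup, c: cunar)
<== created
==> cull(p: /stab/zela)
<== ToolError: not empty
==> pen(p: /stab/sloke_is, c: stiflar)
<== created
==> scanf(p: /jawemp)
<== []
==> openup(p: /stab/sloke_is)
<== stiflar
==> setk(k: jokas, v: -909)
<== nil
==> setk(k: covuji, v: 1828-02-19)
<== nil
==> scanf(p: /stab)
<== [sloke_is, zela/]


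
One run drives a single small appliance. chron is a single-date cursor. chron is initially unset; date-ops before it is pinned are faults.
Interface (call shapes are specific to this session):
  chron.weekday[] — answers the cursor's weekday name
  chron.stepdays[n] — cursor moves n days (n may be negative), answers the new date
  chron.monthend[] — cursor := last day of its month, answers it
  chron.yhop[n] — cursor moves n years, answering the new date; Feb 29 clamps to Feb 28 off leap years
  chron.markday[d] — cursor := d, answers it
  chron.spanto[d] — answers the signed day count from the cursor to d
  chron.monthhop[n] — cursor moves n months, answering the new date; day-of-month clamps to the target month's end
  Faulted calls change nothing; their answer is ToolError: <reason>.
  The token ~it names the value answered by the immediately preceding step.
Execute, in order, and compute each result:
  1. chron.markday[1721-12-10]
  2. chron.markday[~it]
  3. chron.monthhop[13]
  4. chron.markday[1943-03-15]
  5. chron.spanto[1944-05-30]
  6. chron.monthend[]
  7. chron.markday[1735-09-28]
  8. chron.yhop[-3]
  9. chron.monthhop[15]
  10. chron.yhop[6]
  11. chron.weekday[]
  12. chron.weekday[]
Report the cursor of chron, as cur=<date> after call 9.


Then chron.markday on d='1721-12-10': 1721-12-10.
Invoking chron.markday on d='~it', and see 1721-12-10.
Calling chron.monthhop on n='13', and get 1723-01-10.
I call chron.markday on d='1943-03-15', yielding 1943-03-15.
I use chron.spanto on d='1944-05-30', and observe 442.
I try chron.monthend, → 1943-03-31.
Calling chron.markday on d='1735-09-28', → 1735-09-28.
Using chron.yhop on n='-3', → 1732-09-28.
Next I call chron.monthhop on n='15', which returns 1733-12-28.
I call chron.yhop on n='6', and see 1739-12-28.
Calling chron.weekday, yielding Monday.
Invoking chron.weekday(), which returns Monday.

Answer: cur=1733-12-28


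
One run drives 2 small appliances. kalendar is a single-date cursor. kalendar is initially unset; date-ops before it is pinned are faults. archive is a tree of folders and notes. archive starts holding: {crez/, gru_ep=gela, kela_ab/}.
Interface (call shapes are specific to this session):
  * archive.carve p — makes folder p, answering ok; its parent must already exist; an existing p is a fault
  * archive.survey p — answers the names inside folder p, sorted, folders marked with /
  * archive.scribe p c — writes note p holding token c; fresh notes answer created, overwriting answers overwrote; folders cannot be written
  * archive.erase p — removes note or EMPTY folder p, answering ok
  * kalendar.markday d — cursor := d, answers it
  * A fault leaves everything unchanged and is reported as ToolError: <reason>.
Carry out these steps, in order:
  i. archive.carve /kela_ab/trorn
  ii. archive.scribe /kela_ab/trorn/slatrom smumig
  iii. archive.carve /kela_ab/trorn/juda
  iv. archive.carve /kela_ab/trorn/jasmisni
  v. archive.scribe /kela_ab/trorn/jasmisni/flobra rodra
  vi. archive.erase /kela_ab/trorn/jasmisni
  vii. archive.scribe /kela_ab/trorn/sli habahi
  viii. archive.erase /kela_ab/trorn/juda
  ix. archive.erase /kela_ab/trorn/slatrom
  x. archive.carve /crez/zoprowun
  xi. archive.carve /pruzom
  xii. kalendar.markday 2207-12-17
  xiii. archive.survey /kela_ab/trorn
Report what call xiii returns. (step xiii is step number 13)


Answer: [jasmisni/, sli]

Derivation:
-- carve(/kela_ab/trorn) => ok
-- scribe(/kela_ab/trorn/slatrom, smumig) => created
-- carve(/kela_ab/trorn/juda) => ok
-- carve(/kela_ab/trorn/jasmisni) => ok
-- scribe(/kela_ab/trorn/jasmisni/flobra, rodra) => created
-- erase(/kela_ab/trorn/jasmisni) => ToolError: not empty
-- scribe(/kela_ab/trorn/sli, habahi) => created
-- erase(/kela_ab/trorn/juda) => ok
-- erase(/kela_ab/trorn/slatrom) => ok
-- carve(/crez/zoprowun) => ok
-- carve(/pruzom) => ok
-- markday(2207-12-17) => 2207-12-17
-- survey(/kela_ab/trorn) => [jasmisni/, sli]


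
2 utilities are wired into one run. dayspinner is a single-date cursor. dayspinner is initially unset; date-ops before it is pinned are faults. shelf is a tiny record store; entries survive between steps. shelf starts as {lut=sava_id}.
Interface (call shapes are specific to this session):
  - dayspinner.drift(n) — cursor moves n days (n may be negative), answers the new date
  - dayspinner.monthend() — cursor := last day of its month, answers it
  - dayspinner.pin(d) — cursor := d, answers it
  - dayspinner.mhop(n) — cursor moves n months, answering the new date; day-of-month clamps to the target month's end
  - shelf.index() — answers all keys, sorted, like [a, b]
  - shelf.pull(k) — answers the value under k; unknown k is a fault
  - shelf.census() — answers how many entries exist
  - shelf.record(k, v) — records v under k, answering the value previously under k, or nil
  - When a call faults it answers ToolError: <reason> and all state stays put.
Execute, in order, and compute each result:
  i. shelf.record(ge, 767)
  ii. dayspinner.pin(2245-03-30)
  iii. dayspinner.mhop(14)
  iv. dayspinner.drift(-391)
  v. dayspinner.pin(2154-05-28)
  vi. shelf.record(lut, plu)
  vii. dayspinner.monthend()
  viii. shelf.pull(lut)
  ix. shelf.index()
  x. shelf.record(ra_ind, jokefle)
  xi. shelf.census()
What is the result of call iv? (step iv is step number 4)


Answer: 2245-05-04

Derivation:
Next I call shelf.record passing k='ge', v='767', and see nil.
Invoking dayspinner.pin passing d='2245-03-30': 2245-03-30.
Calling dayspinner.mhop passing n='14', giving 2246-05-30.
I try dayspinner.drift passing n='-391', — result: 2245-05-04.
I call dayspinner.pin passing d='2154-05-28', and observe 2154-05-28.
I use shelf.record passing k='lut', v='plu', and get sava_id.
Using dayspinner.monthend, → 2154-05-31.
Next I call shelf.pull passing k='lut', and see plu.
I run shelf.index, and get [ge, lut].
Then shelf.record passing k='ra_ind', v='jokefle', which returns nil.
I call shelf.census, yielding 3.


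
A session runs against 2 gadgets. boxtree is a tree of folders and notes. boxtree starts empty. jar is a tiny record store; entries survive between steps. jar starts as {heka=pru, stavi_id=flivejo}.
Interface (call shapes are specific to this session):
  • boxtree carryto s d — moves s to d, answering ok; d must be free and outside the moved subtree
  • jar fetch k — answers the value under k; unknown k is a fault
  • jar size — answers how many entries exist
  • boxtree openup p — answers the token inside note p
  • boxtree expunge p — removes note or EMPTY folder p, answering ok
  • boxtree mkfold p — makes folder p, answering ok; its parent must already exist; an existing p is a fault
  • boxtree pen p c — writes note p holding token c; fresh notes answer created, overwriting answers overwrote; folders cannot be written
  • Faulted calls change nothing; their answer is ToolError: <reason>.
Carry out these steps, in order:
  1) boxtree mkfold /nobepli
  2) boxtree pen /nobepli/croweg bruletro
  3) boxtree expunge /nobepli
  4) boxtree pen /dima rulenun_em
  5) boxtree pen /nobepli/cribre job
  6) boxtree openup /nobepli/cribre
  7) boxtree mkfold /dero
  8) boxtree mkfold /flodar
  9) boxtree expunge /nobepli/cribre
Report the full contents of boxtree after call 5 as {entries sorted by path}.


Calling boxtree mkfold passing p→/nobepli, — result: ok.
Then boxtree pen passing p→/nobepli/croweg, c→bruletro, → created.
Next I call boxtree expunge passing p→/nobepli, → ToolError: not empty.
I run boxtree pen passing p→/dima, c→rulenun_em, and see created.
Using boxtree pen passing p→/nobepli/cribre, c→job, and observe created.
Then boxtree openup passing p→/nobepli/cribre, and see job.
Now I run boxtree mkfold passing p→/dero, → ok.
I call boxtree mkfold passing p→/flodar, yielding ok.
Then boxtree expunge passing p→/nobepli/cribre, yielding ok.

Answer: {dima=rulenun_em, nobepli/, nobepli/cribre=job, nobepli/croweg=bruletro}


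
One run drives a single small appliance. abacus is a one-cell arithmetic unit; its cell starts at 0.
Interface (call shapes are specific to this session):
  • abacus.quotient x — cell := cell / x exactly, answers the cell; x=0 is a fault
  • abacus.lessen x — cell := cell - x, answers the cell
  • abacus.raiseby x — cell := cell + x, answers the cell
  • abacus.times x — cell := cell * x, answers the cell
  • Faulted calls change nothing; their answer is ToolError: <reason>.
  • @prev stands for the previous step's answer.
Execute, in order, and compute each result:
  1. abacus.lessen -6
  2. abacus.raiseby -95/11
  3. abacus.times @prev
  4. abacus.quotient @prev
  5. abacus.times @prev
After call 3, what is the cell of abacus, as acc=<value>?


Answer: acc=841/121

Derivation:
// 1. abacus.lessen(x='-6') => 6
// 2. abacus.raiseby(x='-95/11') => -29/11
// 3. abacus.times(x='@prev') => 841/121
// 4. abacus.quotient(x='@prev') => 1
// 5. abacus.times(x='@prev') => 1


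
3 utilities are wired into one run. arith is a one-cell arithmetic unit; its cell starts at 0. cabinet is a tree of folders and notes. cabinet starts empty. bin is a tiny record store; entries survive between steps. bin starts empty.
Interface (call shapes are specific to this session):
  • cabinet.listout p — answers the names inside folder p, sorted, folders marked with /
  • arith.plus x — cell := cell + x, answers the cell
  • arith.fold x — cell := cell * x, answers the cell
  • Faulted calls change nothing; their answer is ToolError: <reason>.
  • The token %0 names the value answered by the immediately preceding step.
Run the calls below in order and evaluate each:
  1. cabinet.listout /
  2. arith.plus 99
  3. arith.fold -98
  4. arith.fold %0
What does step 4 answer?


→ listout(/)
← []
→ plus(99)
← 99
→ fold(-98)
← -9702
→ fold(%0)
← 94128804

Answer: 94128804


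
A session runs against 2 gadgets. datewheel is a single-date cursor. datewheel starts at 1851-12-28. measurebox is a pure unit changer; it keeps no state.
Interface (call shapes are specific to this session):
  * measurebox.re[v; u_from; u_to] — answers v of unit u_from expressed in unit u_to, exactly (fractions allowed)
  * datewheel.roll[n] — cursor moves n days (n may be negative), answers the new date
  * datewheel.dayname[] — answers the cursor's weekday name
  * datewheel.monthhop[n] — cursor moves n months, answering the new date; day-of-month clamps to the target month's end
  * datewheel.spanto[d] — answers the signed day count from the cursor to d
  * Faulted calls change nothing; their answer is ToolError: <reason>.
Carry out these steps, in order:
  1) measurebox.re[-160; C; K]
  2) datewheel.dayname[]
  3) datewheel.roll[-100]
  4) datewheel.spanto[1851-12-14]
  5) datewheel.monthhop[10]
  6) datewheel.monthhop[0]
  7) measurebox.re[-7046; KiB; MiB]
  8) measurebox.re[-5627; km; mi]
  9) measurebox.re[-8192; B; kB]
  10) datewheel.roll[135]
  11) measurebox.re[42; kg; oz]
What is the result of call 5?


Answer: 1852-07-19

Derivation:
! measurebox.re(v: -160, u_from: C, u_to: K) => 2263/20
! datewheel.dayname() => Sunday
! datewheel.roll(n: -100) => 1851-09-19
! datewheel.spanto(d: 1851-12-14) => 86
! datewheel.monthhop(n: 10) => 1852-07-19
! datewheel.monthhop(n: 0) => 1852-07-19
! measurebox.re(v: -7046, u_from: KiB, u_to: MiB) => -3523/512
! measurebox.re(v: -5627, u_from: km, u_to: mi) => -87921875/25146
! measurebox.re(v: -8192, u_from: B, u_to: kB) => -1024/125
! datewheel.roll(n: 135) => 1852-12-01
! measurebox.re(v: 42, u_from: kg, u_to: oz) => 9600000000/6479891


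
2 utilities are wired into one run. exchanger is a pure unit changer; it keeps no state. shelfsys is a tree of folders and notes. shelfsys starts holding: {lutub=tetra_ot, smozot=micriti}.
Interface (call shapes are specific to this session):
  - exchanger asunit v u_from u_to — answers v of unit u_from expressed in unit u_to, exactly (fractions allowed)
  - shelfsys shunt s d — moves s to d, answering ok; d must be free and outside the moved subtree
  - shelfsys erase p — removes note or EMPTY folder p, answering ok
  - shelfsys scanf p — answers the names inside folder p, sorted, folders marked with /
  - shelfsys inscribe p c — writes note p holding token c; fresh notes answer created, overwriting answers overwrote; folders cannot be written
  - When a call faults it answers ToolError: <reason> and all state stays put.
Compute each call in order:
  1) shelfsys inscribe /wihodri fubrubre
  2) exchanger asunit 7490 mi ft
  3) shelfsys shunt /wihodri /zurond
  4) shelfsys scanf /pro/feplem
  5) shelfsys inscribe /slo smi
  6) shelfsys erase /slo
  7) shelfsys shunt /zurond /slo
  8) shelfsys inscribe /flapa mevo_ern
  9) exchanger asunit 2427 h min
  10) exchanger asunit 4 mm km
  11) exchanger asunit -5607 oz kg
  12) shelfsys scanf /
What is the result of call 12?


>> shelfsys inscribe(p=/wihodri, c=fubrubre)
<< created
>> exchanger asunit(v=7490, u_from=mi, u_to=ft)
<< 39547200
>> shelfsys shunt(s=/wihodri, d=/zurond)
<< ok
>> shelfsys scanf(p=/pro/feplem)
<< ToolError: not found
>> shelfsys inscribe(p=/slo, c=smi)
<< created
>> shelfsys erase(p=/slo)
<< ok
>> shelfsys shunt(s=/zurond, d=/slo)
<< ok
>> shelfsys inscribe(p=/flapa, c=mevo_ern)
<< created
>> exchanger asunit(v=2427, u_from=h, u_to=min)
<< 145620
>> exchanger asunit(v=4, u_from=mm, u_to=km)
<< 1/250000
>> exchanger asunit(v=-5607, u_from=oz, u_to=kg)
<< -254329241859/1600000000
>> shelfsys scanf(p=/)
<< [flapa, lutub, slo, smozot]

Answer: [flapa, lutub, slo, smozot]


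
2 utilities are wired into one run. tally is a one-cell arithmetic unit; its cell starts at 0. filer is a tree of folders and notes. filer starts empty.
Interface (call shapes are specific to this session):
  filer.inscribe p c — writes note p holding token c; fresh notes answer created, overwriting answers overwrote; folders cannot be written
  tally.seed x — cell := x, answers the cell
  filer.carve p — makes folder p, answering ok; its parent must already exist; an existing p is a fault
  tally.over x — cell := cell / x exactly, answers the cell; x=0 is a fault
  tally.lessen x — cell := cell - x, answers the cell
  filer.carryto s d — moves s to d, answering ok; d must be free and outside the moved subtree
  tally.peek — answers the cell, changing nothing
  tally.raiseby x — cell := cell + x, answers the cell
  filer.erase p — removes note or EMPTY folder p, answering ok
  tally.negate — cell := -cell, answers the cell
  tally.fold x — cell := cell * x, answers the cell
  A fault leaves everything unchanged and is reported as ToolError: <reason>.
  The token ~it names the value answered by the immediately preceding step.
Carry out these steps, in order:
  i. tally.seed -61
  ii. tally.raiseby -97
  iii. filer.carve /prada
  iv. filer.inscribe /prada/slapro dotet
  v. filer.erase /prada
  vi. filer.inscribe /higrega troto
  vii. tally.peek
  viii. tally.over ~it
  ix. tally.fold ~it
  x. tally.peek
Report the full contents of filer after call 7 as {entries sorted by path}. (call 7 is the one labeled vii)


Answer: {higrega=troto, prada/, prada/slapro=dotet}

Derivation:
>> tally.seed(x='-61')
<< -61
>> tally.raiseby(x='-97')
<< -158
>> filer.carve(p='/prada')
<< ok
>> filer.inscribe(p='/prada/slapro', c='dotet')
<< created
>> filer.erase(p='/prada')
<< ToolError: not empty
>> filer.inscribe(p='/higrega', c='troto')
<< created
>> tally.peek()
<< -158
>> tally.over(x='~it')
<< 1
>> tally.fold(x='~it')
<< 1
>> tally.peek()
<< 1


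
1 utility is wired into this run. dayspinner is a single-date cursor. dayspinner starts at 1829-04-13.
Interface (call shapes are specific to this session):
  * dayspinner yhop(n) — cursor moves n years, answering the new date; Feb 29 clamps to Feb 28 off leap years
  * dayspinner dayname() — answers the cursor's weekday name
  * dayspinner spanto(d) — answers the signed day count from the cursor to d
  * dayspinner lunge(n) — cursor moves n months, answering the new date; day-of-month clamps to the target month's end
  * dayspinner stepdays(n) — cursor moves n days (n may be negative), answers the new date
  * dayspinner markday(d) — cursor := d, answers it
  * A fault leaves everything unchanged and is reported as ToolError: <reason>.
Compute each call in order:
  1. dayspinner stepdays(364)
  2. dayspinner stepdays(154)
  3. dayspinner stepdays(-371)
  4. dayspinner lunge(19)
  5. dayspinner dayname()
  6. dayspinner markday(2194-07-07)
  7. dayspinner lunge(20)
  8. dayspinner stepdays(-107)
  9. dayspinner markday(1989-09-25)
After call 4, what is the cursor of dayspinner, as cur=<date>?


[in] dayspinner stepdays n='364'
:: 1830-04-12
[in] dayspinner stepdays n='154'
:: 1830-09-13
[in] dayspinner stepdays n='-371'
:: 1829-09-07
[in] dayspinner lunge n='19'
:: 1831-04-07
[in] dayspinner dayname
:: Thursday
[in] dayspinner markday d='2194-07-07'
:: 2194-07-07
[in] dayspinner lunge n='20'
:: 2196-03-07
[in] dayspinner stepdays n='-107'
:: 2195-11-21
[in] dayspinner markday d='1989-09-25'
:: 1989-09-25

Answer: cur=1831-04-07


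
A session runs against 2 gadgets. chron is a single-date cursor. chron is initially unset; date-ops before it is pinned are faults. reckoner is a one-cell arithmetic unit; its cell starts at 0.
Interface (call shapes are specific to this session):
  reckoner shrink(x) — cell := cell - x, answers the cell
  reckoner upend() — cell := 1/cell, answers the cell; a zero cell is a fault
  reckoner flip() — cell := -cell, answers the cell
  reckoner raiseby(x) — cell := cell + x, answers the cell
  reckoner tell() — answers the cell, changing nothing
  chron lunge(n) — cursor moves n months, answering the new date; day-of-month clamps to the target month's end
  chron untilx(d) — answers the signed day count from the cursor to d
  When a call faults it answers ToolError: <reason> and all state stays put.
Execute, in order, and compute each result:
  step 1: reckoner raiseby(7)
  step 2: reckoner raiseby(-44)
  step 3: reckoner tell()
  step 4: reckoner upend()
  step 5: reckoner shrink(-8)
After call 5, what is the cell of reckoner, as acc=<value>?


CALL reckoner raiseby[x='7']
RET  7
CALL reckoner raiseby[x='-44']
RET  -37
CALL reckoner tell[]
RET  -37
CALL reckoner upend[]
RET  -1/37
CALL reckoner shrink[x='-8']
RET  295/37

Answer: acc=295/37


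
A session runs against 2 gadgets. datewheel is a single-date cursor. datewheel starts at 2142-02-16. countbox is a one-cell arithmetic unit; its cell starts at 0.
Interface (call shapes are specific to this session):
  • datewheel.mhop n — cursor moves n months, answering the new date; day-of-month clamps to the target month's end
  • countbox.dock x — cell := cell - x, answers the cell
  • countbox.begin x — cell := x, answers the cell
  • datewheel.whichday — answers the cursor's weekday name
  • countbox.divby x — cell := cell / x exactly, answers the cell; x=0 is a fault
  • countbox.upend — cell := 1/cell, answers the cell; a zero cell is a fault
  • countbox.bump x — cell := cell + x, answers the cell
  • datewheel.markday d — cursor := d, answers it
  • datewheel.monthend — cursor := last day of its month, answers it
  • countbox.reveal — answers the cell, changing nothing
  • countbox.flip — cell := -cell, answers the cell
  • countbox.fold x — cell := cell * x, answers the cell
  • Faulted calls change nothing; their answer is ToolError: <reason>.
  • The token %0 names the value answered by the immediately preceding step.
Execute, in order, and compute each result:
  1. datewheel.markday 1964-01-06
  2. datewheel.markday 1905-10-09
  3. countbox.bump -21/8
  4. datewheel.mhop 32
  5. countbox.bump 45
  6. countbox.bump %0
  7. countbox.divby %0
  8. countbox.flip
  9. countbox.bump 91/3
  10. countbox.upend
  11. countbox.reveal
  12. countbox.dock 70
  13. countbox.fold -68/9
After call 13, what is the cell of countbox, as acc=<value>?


Answer: acc=104669/198

Derivation:
Step: markday[d: 1964-01-06]
Result: 1964-01-06
Step: markday[d: 1905-10-09]
Result: 1905-10-09
Step: bump[x: -21/8]
Result: -21/8
Step: mhop[n: 32]
Result: 1908-06-09
Step: bump[x: 45]
Result: 339/8
Step: bump[x: %0]
Result: 339/4
Step: divby[x: %0]
Result: 1
Step: flip[]
Result: -1
Step: bump[x: 91/3]
Result: 88/3
Step: upend[]
Result: 3/88
Step: reveal[]
Result: 3/88
Step: dock[x: 70]
Result: -6157/88
Step: fold[x: -68/9]
Result: 104669/198


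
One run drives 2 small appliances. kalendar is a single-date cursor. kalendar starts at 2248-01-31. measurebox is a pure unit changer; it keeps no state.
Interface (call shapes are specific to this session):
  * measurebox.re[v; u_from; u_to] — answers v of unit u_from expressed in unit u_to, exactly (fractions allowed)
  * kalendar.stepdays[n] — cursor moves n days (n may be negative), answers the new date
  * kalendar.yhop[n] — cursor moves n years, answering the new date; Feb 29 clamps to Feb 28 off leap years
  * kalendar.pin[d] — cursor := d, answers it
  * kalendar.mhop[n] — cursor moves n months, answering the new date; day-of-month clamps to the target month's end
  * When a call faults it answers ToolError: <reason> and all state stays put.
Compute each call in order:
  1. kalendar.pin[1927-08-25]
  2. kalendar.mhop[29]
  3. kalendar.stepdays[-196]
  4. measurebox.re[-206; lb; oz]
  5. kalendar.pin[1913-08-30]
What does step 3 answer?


I use kalendar.pin on d=1927-08-25, and get 1927-08-25.
I use kalendar.mhop on n=29, and observe 1930-01-25.
I invoke kalendar.stepdays on n=-196, giving 1929-07-13.
I try measurebox.re on v=-206, u_from=lb, u_to=oz, — result: -3296.
Using kalendar.pin on d=1913-08-30, giving 1913-08-30.

Answer: 1929-07-13


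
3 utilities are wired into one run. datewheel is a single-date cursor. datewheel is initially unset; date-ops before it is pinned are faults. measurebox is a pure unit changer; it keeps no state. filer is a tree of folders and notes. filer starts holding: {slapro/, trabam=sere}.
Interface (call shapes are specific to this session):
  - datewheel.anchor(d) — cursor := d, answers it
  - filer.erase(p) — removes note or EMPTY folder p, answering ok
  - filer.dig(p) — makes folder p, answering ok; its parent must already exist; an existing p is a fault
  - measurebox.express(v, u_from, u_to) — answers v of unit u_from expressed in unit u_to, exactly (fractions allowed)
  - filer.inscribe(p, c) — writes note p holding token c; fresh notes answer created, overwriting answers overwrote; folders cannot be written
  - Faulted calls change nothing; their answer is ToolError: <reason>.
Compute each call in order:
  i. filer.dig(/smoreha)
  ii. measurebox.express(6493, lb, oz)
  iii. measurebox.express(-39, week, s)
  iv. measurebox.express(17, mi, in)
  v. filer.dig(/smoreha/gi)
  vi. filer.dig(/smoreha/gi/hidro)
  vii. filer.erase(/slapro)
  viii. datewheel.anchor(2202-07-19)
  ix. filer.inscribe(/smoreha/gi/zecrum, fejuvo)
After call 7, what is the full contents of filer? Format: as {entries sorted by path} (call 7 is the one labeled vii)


$ filer.dig /smoreha
[out] ok
$ measurebox.express 6493 lb oz
[out] 103888
$ measurebox.express -39 week s
[out] -23587200
$ measurebox.express 17 mi in
[out] 1077120
$ filer.dig /smoreha/gi
[out] ok
$ filer.dig /smoreha/gi/hidro
[out] ok
$ filer.erase /slapro
[out] ok
$ datewheel.anchor 2202-07-19
[out] 2202-07-19
$ filer.inscribe /smoreha/gi/zecrum fejuvo
[out] created

Answer: {smoreha/, smoreha/gi/, smoreha/gi/hidro/, trabam=sere}


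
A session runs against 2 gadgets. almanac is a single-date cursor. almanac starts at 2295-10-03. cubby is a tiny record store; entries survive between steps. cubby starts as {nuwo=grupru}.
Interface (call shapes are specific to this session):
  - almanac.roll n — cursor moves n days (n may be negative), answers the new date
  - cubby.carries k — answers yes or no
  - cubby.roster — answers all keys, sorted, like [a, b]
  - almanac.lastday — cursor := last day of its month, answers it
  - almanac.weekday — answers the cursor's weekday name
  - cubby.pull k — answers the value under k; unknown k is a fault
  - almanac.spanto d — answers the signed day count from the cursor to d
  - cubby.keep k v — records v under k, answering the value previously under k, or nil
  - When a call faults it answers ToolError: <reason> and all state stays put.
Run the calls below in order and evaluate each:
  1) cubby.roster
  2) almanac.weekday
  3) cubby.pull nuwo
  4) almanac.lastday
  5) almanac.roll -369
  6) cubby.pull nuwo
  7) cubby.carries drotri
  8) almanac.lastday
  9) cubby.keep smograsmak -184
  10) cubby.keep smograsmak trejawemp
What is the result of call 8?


% cubby.roster
= [nuwo]
% almanac.weekday
= Thursday
% cubby.pull k: nuwo
= grupru
% almanac.lastday
= 2295-10-31
% almanac.roll n: -369
= 2294-10-27
% cubby.pull k: nuwo
= grupru
% cubby.carries k: drotri
= no
% almanac.lastday
= 2294-10-31
% cubby.keep k: smograsmak v: -184
= nil
% cubby.keep k: smograsmak v: trejawemp
= -184

Answer: 2294-10-31


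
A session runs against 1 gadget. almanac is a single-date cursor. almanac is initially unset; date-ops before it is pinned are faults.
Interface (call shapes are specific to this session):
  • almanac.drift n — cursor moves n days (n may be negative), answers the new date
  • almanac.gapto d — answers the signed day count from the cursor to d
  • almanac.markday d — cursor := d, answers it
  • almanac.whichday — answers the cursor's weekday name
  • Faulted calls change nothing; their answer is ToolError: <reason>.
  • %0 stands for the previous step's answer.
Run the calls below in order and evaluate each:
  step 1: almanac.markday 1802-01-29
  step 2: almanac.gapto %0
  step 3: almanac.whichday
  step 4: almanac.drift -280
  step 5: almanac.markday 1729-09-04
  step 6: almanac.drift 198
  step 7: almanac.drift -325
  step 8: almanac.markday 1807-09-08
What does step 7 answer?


Answer: 1729-04-30

Derivation:
>> almanac.markday(d=1802-01-29)
<< 1802-01-29
>> almanac.gapto(d=%0)
<< 0
>> almanac.whichday()
<< Friday
>> almanac.drift(n=-280)
<< 1801-04-24
>> almanac.markday(d=1729-09-04)
<< 1729-09-04
>> almanac.drift(n=198)
<< 1730-03-21
>> almanac.drift(n=-325)
<< 1729-04-30
>> almanac.markday(d=1807-09-08)
<< 1807-09-08


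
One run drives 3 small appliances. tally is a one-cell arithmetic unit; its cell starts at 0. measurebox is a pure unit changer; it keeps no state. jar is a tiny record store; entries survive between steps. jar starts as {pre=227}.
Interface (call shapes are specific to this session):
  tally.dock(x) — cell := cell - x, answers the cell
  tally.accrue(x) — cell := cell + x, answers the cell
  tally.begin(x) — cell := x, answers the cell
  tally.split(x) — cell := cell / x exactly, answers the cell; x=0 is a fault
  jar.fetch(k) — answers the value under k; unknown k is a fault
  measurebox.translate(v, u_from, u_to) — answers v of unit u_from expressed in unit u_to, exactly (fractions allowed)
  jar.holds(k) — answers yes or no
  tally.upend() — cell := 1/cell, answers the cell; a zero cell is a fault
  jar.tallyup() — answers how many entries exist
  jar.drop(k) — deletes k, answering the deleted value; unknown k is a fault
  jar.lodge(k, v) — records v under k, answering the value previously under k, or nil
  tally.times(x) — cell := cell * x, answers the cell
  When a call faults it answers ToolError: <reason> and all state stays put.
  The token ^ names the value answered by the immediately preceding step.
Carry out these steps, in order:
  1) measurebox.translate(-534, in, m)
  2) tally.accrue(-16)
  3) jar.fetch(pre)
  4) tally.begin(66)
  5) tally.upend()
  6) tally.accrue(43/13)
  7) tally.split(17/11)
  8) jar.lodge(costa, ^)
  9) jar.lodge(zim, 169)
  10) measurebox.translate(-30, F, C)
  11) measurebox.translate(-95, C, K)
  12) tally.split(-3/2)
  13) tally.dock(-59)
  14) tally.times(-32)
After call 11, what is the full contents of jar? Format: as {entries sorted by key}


Answer: {costa=2851/1326, pre=227, zim=169}

Derivation:
% measurebox.translate(v=-534, u_from=in, u_to=m) -> -33909/2500
% tally.accrue(x=-16) -> -16
% jar.fetch(k=pre) -> 227
% tally.begin(x=66) -> 66
% tally.upend() -> 1/66
% tally.accrue(x=43/13) -> 2851/858
% tally.split(x=17/11) -> 2851/1326
% jar.lodge(k=costa, v=^) -> nil
% jar.lodge(k=zim, v=169) -> nil
% measurebox.translate(v=-30, u_from=F, u_to=C) -> -310/9
% measurebox.translate(v=-95, u_from=C, u_to=K) -> 3563/20
% tally.split(x=-3/2) -> -2851/1989
% tally.dock(x=-59) -> 114500/1989
% tally.times(x=-32) -> -3664000/1989


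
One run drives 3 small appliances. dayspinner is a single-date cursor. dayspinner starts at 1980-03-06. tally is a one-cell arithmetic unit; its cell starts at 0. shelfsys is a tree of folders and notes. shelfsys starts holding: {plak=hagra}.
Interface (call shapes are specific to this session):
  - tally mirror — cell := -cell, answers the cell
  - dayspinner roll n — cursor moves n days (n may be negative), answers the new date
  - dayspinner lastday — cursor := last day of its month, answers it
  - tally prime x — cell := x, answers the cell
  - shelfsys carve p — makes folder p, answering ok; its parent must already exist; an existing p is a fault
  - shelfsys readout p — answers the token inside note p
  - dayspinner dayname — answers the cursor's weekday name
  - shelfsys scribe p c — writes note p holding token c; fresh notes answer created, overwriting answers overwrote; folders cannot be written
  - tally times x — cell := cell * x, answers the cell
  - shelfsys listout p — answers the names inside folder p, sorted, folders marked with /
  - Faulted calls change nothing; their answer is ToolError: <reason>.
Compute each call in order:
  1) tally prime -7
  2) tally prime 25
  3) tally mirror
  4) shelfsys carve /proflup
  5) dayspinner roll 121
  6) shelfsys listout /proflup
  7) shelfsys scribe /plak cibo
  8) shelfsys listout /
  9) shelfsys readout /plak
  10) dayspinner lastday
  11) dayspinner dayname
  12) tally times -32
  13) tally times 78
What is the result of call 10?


;; 1. tally prime(-7) ~> -7
;; 2. tally prime(25) ~> 25
;; 3. tally mirror() ~> -25
;; 4. shelfsys carve(/proflup) ~> ok
;; 5. dayspinner roll(121) ~> 1980-07-05
;; 6. shelfsys listout(/proflup) ~> []
;; 7. shelfsys scribe(/plak, cibo) ~> overwrote
;; 8. shelfsys listout(/) ~> [plak, proflup/]
;; 9. shelfsys readout(/plak) ~> cibo
;; 10. dayspinner lastday() ~> 1980-07-31
;; 11. dayspinner dayname() ~> Thursday
;; 12. tally times(-32) ~> 800
;; 13. tally times(78) ~> 62400

Answer: 1980-07-31


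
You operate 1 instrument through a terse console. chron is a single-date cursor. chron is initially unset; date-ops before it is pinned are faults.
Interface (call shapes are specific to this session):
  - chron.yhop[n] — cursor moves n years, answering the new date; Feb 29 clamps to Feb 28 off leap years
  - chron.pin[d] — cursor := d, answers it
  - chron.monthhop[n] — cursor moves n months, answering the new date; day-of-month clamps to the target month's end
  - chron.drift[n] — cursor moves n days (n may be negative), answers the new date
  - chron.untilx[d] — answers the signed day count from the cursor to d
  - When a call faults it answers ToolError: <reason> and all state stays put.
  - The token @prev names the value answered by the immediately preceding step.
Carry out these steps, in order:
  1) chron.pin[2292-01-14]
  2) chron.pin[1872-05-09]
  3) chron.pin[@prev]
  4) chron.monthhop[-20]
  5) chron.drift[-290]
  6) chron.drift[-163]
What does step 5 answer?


Answer: 1869-11-23

Derivation:
$ pin d→2292-01-14
[out] 2292-01-14
$ pin d→1872-05-09
[out] 1872-05-09
$ pin d→@prev
[out] 1872-05-09
$ monthhop n→-20
[out] 1870-09-09
$ drift n→-290
[out] 1869-11-23
$ drift n→-163
[out] 1869-06-13


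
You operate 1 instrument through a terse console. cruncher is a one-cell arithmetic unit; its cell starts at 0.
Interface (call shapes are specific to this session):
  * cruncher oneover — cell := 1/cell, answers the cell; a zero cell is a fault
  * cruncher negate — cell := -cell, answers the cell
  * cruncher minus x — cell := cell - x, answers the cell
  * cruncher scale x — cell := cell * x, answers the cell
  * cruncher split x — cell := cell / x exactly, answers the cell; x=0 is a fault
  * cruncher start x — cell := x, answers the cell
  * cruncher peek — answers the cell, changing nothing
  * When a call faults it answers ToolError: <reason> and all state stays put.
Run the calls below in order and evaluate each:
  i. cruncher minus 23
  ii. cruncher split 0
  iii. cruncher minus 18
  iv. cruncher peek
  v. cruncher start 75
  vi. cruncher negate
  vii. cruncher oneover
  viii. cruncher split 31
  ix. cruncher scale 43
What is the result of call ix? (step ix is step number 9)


Next I call cruncher minus on x=23, yielding -23.
Next I call cruncher split on x=0, and get ToolError: division by zero.
I call cruncher minus on x=18, and observe -41.
Using cruncher peek: -41.
Now I run cruncher start on x=75, which returns 75.
Next I call cruncher negate, which returns -75.
Next I call cruncher oneover(), → -1/75.
I call cruncher split on x=31, — result: -1/2325.
I call cruncher scale on x=43, — result: -43/2325.

Answer: -43/2325


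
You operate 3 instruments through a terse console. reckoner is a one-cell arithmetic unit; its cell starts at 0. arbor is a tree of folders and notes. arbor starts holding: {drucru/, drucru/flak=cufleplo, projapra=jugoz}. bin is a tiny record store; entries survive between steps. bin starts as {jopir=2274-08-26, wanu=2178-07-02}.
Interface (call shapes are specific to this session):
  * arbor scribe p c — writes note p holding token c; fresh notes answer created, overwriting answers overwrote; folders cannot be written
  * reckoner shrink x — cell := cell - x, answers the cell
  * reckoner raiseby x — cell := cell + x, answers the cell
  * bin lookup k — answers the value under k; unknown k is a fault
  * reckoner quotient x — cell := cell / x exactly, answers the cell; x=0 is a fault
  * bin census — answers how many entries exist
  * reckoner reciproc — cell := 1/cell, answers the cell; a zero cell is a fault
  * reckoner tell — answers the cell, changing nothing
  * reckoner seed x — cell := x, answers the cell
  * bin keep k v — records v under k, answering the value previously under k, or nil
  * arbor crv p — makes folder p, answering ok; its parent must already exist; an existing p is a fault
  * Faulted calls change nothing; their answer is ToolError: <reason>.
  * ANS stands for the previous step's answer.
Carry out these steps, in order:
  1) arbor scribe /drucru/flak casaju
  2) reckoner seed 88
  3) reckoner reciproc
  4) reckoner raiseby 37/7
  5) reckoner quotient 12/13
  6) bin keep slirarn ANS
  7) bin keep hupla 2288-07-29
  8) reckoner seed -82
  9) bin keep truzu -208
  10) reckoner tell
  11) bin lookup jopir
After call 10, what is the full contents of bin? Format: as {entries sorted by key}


~$ arbor scribe /drucru/flak casaju
[out] overwrote
~$ reckoner seed 88
[out] 88
~$ reckoner reciproc
[out] 1/88
~$ reckoner raiseby 37/7
[out] 3263/616
~$ reckoner quotient 12/13
[out] 42419/7392
~$ bin keep slirarn ANS
[out] nil
~$ bin keep hupla 2288-07-29
[out] nil
~$ reckoner seed -82
[out] -82
~$ bin keep truzu -208
[out] nil
~$ reckoner tell
[out] -82
~$ bin lookup jopir
[out] 2274-08-26

Answer: {hupla=2288-07-29, jopir=2274-08-26, slirarn=42419/7392, truzu=-208, wanu=2178-07-02}


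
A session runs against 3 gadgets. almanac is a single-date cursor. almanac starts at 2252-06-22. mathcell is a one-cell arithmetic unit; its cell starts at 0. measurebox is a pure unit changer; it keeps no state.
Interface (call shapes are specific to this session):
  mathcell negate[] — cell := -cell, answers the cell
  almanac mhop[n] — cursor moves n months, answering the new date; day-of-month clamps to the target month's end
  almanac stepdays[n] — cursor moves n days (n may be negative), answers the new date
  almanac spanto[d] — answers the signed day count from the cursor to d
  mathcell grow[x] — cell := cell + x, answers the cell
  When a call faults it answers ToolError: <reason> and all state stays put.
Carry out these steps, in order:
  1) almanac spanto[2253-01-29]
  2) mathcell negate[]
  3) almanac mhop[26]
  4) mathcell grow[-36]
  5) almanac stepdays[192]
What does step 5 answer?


Answer: 2255-03-02

Derivation:
·→ almanac spanto(d=2253-01-29)
·← 221
·→ mathcell negate()
·← 0
·→ almanac mhop(n=26)
·← 2254-08-22
·→ mathcell grow(x=-36)
·← -36
·→ almanac stepdays(n=192)
·← 2255-03-02


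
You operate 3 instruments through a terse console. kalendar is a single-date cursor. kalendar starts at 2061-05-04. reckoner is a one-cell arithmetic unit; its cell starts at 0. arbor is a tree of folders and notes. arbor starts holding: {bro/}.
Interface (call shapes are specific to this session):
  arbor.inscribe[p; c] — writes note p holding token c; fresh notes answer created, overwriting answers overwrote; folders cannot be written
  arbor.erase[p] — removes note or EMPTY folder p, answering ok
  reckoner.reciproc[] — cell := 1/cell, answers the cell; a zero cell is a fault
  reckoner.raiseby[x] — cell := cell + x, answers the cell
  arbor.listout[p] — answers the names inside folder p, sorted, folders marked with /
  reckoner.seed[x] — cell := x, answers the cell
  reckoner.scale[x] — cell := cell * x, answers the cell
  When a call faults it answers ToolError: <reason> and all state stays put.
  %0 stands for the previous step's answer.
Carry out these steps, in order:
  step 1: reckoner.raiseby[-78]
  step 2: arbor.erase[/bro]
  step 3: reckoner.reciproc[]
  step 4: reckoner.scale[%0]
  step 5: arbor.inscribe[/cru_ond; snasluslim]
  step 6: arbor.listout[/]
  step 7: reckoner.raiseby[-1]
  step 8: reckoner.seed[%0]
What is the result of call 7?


Answer: -6083/6084

Derivation:
% reckoner.raiseby(x: -78) : -78
% arbor.erase(p: /bro) : ok
% reckoner.reciproc() : -1/78
% reckoner.scale(x: %0) : 1/6084
% arbor.inscribe(p: /cru_ond, c: snasluslim) : created
% arbor.listout(p: /) : [cru_ond]
% reckoner.raiseby(x: -1) : -6083/6084
% reckoner.seed(x: %0) : -6083/6084


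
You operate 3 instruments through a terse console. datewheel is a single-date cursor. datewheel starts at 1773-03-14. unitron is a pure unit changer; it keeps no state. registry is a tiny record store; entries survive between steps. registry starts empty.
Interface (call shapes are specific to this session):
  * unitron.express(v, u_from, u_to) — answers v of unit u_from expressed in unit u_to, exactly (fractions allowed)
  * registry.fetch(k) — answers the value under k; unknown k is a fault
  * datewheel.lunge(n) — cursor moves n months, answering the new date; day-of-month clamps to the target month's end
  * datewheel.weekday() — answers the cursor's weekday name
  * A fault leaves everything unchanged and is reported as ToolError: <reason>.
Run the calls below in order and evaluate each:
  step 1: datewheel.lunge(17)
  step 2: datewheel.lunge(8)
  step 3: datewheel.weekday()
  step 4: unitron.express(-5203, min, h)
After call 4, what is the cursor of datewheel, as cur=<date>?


Answer: cur=1775-04-14

Derivation:
Step: lunge[n→17]
Result: 1774-08-14
Step: lunge[n→8]
Result: 1775-04-14
Step: weekday[]
Result: Friday
Step: express[v→-5203; u_from→min; u_to→h]
Result: -5203/60
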